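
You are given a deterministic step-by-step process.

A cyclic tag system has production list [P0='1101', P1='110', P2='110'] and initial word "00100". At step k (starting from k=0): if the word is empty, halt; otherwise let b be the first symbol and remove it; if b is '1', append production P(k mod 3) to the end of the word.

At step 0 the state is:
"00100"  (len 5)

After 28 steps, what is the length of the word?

34

t=0: "00100"  (len 5)
t=1: "0100"  (len 4)
t=2: "100"  (len 3)
t=3: "00110"  (len 5)
t=4: "0110"  (len 4)
t=5: "110"  (len 3)
t=6: "10110"  (len 5)
t=7: "01101101"  (len 8)
t=8: "1101101"  (len 7)
t=9: "101101110"  (len 9)
t=10: "011011101101"  (len 12)
t=11: "11011101101"  (len 11)
t=12: "1011101101110"  (len 13)
t=13: "0111011011101101"  (len 16)
t=14: "111011011101101"  (len 15)
t=15: "11011011101101110"  (len 17)
t=16: "10110111011011101101"  (len 20)
t=17: "0110111011011101101110"  (len 22)
t=18: "110111011011101101110"  (len 21)
t=19: "101110110111011011101101"  (len 24)
t=20: "01110110111011011101101110"  (len 26)
t=21: "1110110111011011101101110"  (len 25)
t=22: "1101101110110111011011101101"  (len 28)
t=23: "101101110110111011011101101110"  (len 30)
t=24: "01101110110111011011101101110110"  (len 32)
t=25: "1101110110111011011101101110110"  (len 31)
t=26: "101110110111011011101101110110110"  (len 33)
t=27: "01110110111011011101101110110110110"  (len 35)
t=28: "1110110111011011101101110110110110"  (len 34)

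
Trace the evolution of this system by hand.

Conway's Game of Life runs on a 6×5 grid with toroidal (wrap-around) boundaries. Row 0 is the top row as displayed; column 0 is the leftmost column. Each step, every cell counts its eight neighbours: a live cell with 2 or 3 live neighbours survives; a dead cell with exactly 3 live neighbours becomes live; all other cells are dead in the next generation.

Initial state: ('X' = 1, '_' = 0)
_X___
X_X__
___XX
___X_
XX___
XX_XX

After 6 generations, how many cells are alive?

4

k=0  _X___
X_X__
___XX
___X_
XX___
XX_XX
k=1  ___X_
XXXXX
__XXX
X_XX_
_X_X_
____X
k=2  _X___
XX___
_____
X____
XX_X_
__XXX
k=3  _X_XX
XX___
XX___
XX__X
XX_X_
___XX
k=4  _X_X_
_____
__X__
_____
_X_X_
_X___
k=5  __X__
__X__
_____
__X__
__X__
XX___
k=6  __X__
_____
_____
_____
__X__
_XX__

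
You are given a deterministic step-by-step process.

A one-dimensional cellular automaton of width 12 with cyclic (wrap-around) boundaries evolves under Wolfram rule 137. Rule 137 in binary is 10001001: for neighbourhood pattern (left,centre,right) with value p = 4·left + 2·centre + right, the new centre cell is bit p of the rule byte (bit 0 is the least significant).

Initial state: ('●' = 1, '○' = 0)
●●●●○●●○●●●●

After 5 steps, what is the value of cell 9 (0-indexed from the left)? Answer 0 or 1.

0) ●●●●○●●○●●●●
1) ●●●○○●○○●●●●
2) ●●○○○○○○●●●●
3) ●○○●●●●○●●●●
4) ○○○●●●○○●●●●
5) ○●○●●○○○●●●○

1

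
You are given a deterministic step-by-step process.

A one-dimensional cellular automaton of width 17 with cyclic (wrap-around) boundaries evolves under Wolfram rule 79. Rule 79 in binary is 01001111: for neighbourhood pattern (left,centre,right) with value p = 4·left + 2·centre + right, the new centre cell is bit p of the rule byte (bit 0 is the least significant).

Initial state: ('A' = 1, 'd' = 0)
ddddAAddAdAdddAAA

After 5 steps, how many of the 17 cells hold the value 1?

9

step 0: ddddAAddAdAdddAAA
step 1: dAAAAAdAAdAdAAAdA
step 2: dAdddAdAAdAdAdAdA
step 3: dAdAAAdAAdAdAdAdA
step 4: dAdAdAdAAdAdAdAdA
step 5: dAdAdAdAAdAdAdAdA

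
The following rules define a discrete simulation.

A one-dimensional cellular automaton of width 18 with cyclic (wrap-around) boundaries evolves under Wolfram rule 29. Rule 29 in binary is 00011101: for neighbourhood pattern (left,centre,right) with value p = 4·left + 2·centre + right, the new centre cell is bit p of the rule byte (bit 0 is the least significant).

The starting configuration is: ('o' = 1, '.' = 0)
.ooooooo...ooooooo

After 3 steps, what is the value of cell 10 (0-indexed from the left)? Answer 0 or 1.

0) .ooooooo...ooooooo
1) .o......oo.o......
2) .oooooo.o..ooooooo
3) .o......oo.o......

0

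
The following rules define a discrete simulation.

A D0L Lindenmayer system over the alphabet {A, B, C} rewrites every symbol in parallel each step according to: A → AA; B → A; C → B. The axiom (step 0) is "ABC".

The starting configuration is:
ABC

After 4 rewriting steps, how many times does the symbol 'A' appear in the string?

28

0) ABC
1) AAAB
2) AAAAAAA
3) AAAAAAAAAAAAAA
4) AAAAAAAAAAAAAAAAAAAAAAAAAAAA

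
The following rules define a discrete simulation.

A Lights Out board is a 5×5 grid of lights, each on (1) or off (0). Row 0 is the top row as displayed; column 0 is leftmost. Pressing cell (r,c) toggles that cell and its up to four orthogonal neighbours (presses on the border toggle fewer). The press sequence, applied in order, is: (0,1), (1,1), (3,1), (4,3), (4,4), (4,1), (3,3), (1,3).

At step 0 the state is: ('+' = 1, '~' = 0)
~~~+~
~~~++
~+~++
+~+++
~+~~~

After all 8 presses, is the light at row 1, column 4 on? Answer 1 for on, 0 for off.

0

step 0: ~~~+~
~~~++
~+~++
+~+++
~+~~~
step 1: ++++~
~+~++
~+~++
+~+++
~+~~~
step 2: +~++~
+~+++
~~~++
+~+++
~+~~~
step 3: +~++~
+~+++
~+~++
~+~++
~~~~~
step 4: +~++~
+~+++
~+~++
~+~~+
~~+++
step 5: +~++~
+~+++
~+~++
~+~~~
~~+~~
step 6: +~++~
+~+++
~+~++
~~~~~
++~~~
step 7: +~++~
+~+++
~+~~+
~~+++
++~+~
step 8: +~+~~
+~~~~
~+~++
~~+++
++~+~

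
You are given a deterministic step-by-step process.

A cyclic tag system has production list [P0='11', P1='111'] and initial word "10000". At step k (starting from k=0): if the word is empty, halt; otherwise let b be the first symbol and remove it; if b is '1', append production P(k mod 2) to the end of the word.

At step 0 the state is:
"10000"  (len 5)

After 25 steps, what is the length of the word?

k=0  "10000"  (len 5)
k=1  "000011"  (len 6)
k=2  "00011"  (len 5)
k=3  "0011"  (len 4)
k=4  "011"  (len 3)
k=5  "11"  (len 2)
k=6  "1111"  (len 4)
k=7  "11111"  (len 5)
k=8  "1111111"  (len 7)
k=9  "11111111"  (len 8)
k=10  "1111111111"  (len 10)
k=11  "11111111111"  (len 11)
k=12  "1111111111111"  (len 13)
k=13  "11111111111111"  (len 14)
k=14  "1111111111111111"  (len 16)
k=15  "11111111111111111"  (len 17)
k=16  "1111111111111111111"  (len 19)
k=17  "11111111111111111111"  (len 20)
k=18  "1111111111111111111111"  (len 22)
k=19  "11111111111111111111111"  (len 23)
k=20  "1111111111111111111111111"  (len 25)
k=21  "11111111111111111111111111"  (len 26)
k=22  "1111111111111111111111111111"  (len 28)
k=23  "11111111111111111111111111111"  (len 29)
k=24  "1111111111111111111111111111111"  (len 31)
k=25  "11111111111111111111111111111111"  (len 32)

32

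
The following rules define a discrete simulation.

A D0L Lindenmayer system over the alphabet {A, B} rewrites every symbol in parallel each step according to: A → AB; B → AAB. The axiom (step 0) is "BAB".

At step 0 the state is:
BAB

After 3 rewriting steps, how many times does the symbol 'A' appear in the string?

27

0) BAB
1) AABABAAB
2) ABABAABABAABABABAAB
3) ABAABABAABABABAABABAABABABAABABAABABAABABABAAB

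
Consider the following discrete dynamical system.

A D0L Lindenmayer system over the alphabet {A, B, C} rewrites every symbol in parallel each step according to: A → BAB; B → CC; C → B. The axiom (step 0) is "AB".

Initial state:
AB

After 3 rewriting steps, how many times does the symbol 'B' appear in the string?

6

gen 0: AB
gen 1: BABCC
gen 2: CCBABCCBB
gen 3: BBCCBABCCBBCCCC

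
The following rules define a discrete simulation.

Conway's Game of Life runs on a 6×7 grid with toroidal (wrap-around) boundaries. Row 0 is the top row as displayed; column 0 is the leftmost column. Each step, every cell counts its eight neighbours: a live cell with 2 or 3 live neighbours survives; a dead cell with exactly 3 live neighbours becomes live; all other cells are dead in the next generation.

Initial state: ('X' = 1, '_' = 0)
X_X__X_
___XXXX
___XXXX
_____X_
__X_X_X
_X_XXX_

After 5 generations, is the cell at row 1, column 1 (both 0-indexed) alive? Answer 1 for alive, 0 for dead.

step 0: X_X__X_
___XXXX
___XXXX
_____X_
__X_X_X
_X_XXX_
step 1: XXX____
X_X____
___X___
_______
__X___X
XX_____
step 2: __X___X
X_XX___
_______
_______
XX_____
______X
step 3: XXXX__X
_XXX___
_______
_______
X______
_X____X
step 4: ___X__X
___X___
__X____
_______
X______
______X
step 5: _______
__XX___
_______
_______
_______
X_____X

0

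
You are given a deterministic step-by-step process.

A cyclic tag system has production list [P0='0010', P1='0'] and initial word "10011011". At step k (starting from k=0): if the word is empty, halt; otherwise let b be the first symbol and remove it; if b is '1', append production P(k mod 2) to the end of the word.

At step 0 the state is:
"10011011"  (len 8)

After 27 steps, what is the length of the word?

t=0: "10011011"  (len 8)
t=1: "00110110010"  (len 11)
t=2: "0110110010"  (len 10)
t=3: "110110010"  (len 9)
t=4: "101100100"  (len 9)
t=5: "011001000010"  (len 12)
t=6: "11001000010"  (len 11)
t=7: "10010000100010"  (len 14)
t=8: "00100001000100"  (len 14)
t=9: "0100001000100"  (len 13)
t=10: "100001000100"  (len 12)
t=11: "000010001000010"  (len 15)
t=12: "00010001000010"  (len 14)
t=13: "0010001000010"  (len 13)
t=14: "010001000010"  (len 12)
t=15: "10001000010"  (len 11)
t=16: "00010000100"  (len 11)
t=17: "0010000100"  (len 10)
t=18: "010000100"  (len 9)
t=19: "10000100"  (len 8)
t=20: "00001000"  (len 8)
t=21: "0001000"  (len 7)
t=22: "001000"  (len 6)
t=23: "01000"  (len 5)
t=24: "1000"  (len 4)
t=25: "0000010"  (len 7)
t=26: "000010"  (len 6)
t=27: "00010"  (len 5)

5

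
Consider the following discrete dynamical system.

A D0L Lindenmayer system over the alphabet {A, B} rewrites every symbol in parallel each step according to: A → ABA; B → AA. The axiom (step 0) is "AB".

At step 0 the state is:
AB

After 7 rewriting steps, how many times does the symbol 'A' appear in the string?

1552

gen 0: AB
gen 1: ABAAA
gen 2: ABAAAABAABAABA
gen 3: ABAAAABAABAABAABAAAABAABAAAABAABAAAABA
gen 4: ABAAAABAABAABAABAAAABAABAAAABAABAAAABAABAAAABAABAABAABAAAABAABAAAABAABAABAABAAAABAABAAAABAABAABAABAAAABA
gen 5: ABAAAABAABAABAABAAAABAABAAAABAABAAAABAABAAAABAABAABAABAAAA…AAAABAABAABAABAAAABAABAAAABAABAAAABAABAAAABAABAABAABAAAABA  (len 284)
gen 6: ABAAAABAABAABAABAAAABAABAAAABAABAAAABAABAAAABAABAABAABAAAA…AAAABAABAABAABAAAABAABAAAABAABAAAABAABAAAABAABAABAABAAAABA  (len 776)
gen 7: ABAAAABAABAABAABAAAABAABAAAABAABAAAABAABAAAABAABAABAABAAAA…AAAABAABAABAABAAAABAABAAAABAABAAAABAABAAAABAABAABAABAAAABA  (len 2120)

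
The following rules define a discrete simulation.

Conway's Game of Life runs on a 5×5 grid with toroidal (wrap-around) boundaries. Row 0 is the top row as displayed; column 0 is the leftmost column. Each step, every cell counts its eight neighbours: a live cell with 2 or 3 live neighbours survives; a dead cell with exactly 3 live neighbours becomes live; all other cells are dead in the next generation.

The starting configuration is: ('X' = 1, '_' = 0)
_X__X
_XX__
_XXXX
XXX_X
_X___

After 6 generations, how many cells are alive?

20

step 0: _X__X
_XX__
_XXXX
XXX_X
_X___
step 1: _X___
____X
____X
____X
___XX
step 2: X__XX
X____
X__XX
X___X
X__XX
step 3: _X_X_
_X___
_X_X_
_X___
_X___
step 4: XX___
XX___
XX___
XX___
XX___
step 5: __X_X
__X_X
__X_X
__X_X
__X_X
step 6: XXX_X
XXX_X
XXX_X
XXX_X
XXX_X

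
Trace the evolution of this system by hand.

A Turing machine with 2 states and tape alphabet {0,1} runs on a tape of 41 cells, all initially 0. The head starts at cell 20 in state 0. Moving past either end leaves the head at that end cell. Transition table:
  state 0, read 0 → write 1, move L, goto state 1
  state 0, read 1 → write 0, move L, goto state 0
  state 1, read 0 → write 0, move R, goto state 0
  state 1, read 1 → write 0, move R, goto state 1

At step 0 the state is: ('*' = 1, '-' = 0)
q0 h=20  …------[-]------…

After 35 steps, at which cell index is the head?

9

t=0: q0 h=20  …------[-]------…
t=1: q1 h=19  …------[-]*-----…
t=2: q0 h=20  …------[*]------…
t=3: q0 h=19  …------[-]------…
t=4: q1 h=18  …------[-]*-----…
t=5: q0 h=19  …------[*]------…
t=6: q0 h=18  …------[-]------…
t=7: q1 h=17  …------[-]*-----…
t=8: q0 h=18  …------[*]------…
t=9: q0 h=17  …------[-]------…
t=10: q1 h=16  …------[-]*-----…
t=11: q0 h=17  …------[*]------…
t=12: q0 h=16  …------[-]------…
t=13: q1 h=15  …------[-]*-----…
t=14: q0 h=16  …------[*]------…
t=15: q0 h=15  …------[-]------…
t=16: q1 h=14  …------[-]*-----…
t=17: q0 h=15  …------[*]------…
t=18: q0 h=14  …------[-]------…
t=19: q1 h=13  …------[-]*-----…
t=20: q0 h=14  …------[*]------…
t=21: q0 h=13  …------[-]------…
t=22: q1 h=12  …------[-]*-----…
t=23: q0 h=13  …------[*]------…
t=24: q0 h=12  …------[-]------…
t=25: q1 h=11  …------[-]*-----…
t=26: q0 h=12  …------[*]------…
t=27: q0 h=11  …------[-]------…
t=28: q1 h=10  …------[-]*-----…
t=29: q0 h=11  …------[*]------…
t=30: q0 h=10  …------[-]------…
t=31: q1 h= 9  …------[-]*-----…
t=32: q0 h=10  …------[*]------…
t=33: q0 h= 9  …------[-]------…
t=34: q1 h= 8  …------[-]*-----…
t=35: q0 h= 9  …------[*]------…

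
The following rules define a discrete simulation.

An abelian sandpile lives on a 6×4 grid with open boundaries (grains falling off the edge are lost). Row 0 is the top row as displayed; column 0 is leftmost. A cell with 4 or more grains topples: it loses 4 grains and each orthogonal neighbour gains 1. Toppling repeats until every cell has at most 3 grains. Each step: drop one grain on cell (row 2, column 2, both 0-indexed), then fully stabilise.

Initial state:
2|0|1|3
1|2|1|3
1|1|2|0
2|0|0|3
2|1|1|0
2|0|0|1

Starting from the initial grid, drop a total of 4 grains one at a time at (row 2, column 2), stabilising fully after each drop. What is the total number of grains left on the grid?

33

0) 2|0|1|3
1|2|1|3
1|1|2|0
2|0|0|3
2|1|1|0
2|0|0|1
1) 2|0|1|3
1|2|1|3
1|1|3|0
2|0|0|3
2|1|1|0
2|0|0|1
2) 2|0|1|3
1|2|2|3
1|2|0|1
2|0|1|3
2|1|1|0
2|0|0|1
3) 2|0|1|3
1|2|2|3
1|2|1|1
2|0|1|3
2|1|1|0
2|0|0|1
4) 2|0|1|3
1|2|2|3
1|2|2|1
2|0|1|3
2|1|1|0
2|0|0|1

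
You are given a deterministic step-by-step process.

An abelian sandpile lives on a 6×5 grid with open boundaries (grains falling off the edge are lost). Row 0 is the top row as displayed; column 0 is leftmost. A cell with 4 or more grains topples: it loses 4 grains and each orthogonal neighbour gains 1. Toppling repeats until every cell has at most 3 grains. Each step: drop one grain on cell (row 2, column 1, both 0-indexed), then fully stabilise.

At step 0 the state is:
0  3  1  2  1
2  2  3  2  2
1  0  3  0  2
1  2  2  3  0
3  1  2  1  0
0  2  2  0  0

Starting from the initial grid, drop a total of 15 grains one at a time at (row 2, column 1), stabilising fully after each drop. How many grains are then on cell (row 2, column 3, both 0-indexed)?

3

[0] 0  3  1  2  1
2  2  3  2  2
1  0  3  0  2
1  2  2  3  0
3  1  2  1  0
0  2  2  0  0
[1] 0  3  1  2  1
2  2  3  2  2
1  1  3  0  2
1  2  2  3  0
3  1  2  1  0
0  2  2  0  0
[2] 0  3  1  2  1
2  2  3  2  2
1  2  3  0  2
1  2  2  3  0
3  1  2  1  0
0  2  2  0  0
[3] 0  3  1  2  1
2  2  3  2  2
1  3  3  0  2
1  2  2  3  0
3  1  2  1  0
0  2  2  0  0
[4] 1  0  3  2  1
3  1  1  3  2
2  2  1  1  2
1  3  3  3  0
3  1  2  1  0
0  2  2  0  0
[5] 1  0  3  2  1
3  1  1  3  2
2  3  1  1  2
1  3  3  3  0
3  1  2  1  0
0  2  2  0  0
[6] 1  0  3  2  1
3  2  1  3  2
3  1  3  2  2
2  1  1  0  1
3  2  3  2  0
0  2  2  0  0
[7] 1  0  3  2  1
3  2  1  3  2
3  2  3  2  2
2  1  1  0  1
3  2  3  2  0
0  2  2  0  0
[8] 1  0  3  2  1
3  2  1  3  2
3  3  3  2  2
2  1  1  0  1
3  2  3  2  0
0  2  2  0  0
[9] 2  1  3  2  1
1  0  3  3  2
1  3  0  3  2
3  2  2  0  1
3  2  3  2  0
0  2  2  0  0
[10] 2  1  3  2  1
1  1  3  3  2
2  0  1  3  2
3  3  2  0  1
3  2  3  2  0
0  2  2  0  0
[11] 2  1  3  2  1
1  1  3  3  2
2  1  1  3  2
3  3  2  0  1
3  2  3  2  0
0  2  2  0  0
[12] 2  1  3  2  1
1  1  3  3  2
2  2  1  3  2
3  3  2  0  1
3  2  3  2  0
0  2  2  0  0
[13] 2  1  3  2  1
1  1  3  3  2
2  3  1  3  2
3  3  2  0  1
3  2  3  2  0
0  2  2  0  0
[14] 2  1  3  2  1
2  2  3  3  2
0  2  3  3  2
2  3  0  1  1
1  1  1  3  0
1  3  3  0  0
[15] 2  1  3  2  1
2  2  3  3  2
0  3  3  3  2
2  3  0  1  1
1  1  1  3  0
1  3  3  0  0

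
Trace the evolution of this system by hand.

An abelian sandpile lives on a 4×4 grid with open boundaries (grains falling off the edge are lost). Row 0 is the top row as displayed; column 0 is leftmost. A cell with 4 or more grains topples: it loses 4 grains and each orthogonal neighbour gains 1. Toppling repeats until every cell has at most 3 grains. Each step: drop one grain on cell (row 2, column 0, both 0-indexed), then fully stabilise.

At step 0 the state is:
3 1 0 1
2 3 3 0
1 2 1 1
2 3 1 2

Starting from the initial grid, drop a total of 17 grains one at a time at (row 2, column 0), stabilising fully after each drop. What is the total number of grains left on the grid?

25

gen 0: 3 1 0 1
2 3 3 0
1 2 1 1
2 3 1 2
gen 1: 3 1 0 1
2 3 3 0
2 2 1 1
2 3 1 2
gen 2: 3 1 0 1
2 3 3 0
3 2 1 1
2 3 1 2
gen 3: 3 1 0 1
3 3 3 0
0 3 1 1
3 3 1 2
gen 4: 3 1 0 1
3 3 3 0
1 3 1 1
3 3 1 2
gen 5: 3 1 0 1
3 3 3 0
2 3 1 1
3 3 1 2
gen 6: 3 1 0 1
3 3 3 0
3 3 1 1
3 3 1 2
gen 7: 0 3 1 1
2 2 0 1
3 2 3 1
1 1 2 2
gen 8: 0 3 1 1
3 2 0 1
0 3 3 1
2 1 2 2
gen 9: 0 3 1 1
3 2 0 1
1 3 3 1
2 1 2 2
gen 10: 0 3 1 1
3 2 0 1
2 3 3 1
2 1 2 2
gen 11: 0 3 1 1
3 2 0 1
3 3 3 1
2 1 2 2
gen 12: 2 0 2 1
1 1 2 1
2 2 0 2
3 2 3 2
gen 13: 2 0 2 1
1 1 2 1
3 2 0 2
3 2 3 2
gen 14: 2 0 2 1
2 1 2 1
1 3 0 2
0 3 3 2
gen 15: 2 0 2 1
2 1 2 1
2 3 0 2
0 3 3 2
gen 16: 2 0 2 1
2 1 2 1
3 3 0 2
0 3 3 2
gen 17: 2 0 2 1
3 2 2 1
1 1 2 2
2 1 0 3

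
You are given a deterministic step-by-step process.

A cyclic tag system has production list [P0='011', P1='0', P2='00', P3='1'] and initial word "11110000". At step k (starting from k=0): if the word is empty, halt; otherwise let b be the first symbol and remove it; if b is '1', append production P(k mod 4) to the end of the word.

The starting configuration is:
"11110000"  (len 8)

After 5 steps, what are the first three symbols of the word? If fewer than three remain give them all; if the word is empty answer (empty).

000

gen 0: "11110000"  (len 8)
gen 1: "1110000011"  (len 10)
gen 2: "1100000110"  (len 10)
gen 3: "10000011000"  (len 11)
gen 4: "00000110001"  (len 11)
gen 5: "0000110001"  (len 10)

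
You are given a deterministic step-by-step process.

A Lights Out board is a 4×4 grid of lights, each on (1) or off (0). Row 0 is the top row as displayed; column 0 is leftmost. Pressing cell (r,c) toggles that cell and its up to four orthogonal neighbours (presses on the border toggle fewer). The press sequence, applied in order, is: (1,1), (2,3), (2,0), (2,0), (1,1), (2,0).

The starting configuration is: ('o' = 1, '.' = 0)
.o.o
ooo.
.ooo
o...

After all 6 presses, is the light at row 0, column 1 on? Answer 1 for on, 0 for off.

t=0: .o.o
ooo.
.ooo
o...
t=1: ...o
....
..oo
o...
t=2: ...o
...o
....
o..o
t=3: ...o
o..o
oo..
...o
t=4: ...o
...o
....
o..o
t=5: .o.o
oooo
.o..
o..o
t=6: .o.o
.ooo
o...
...o

1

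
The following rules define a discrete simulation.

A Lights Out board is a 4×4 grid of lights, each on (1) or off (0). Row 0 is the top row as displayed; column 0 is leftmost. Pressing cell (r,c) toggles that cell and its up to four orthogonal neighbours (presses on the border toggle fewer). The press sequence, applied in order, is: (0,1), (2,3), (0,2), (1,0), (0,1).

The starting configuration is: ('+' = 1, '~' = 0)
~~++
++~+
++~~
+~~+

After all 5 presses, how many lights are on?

7

gen 0: ~~++
++~+
++~~
+~~+
gen 1: ++~+
+~~+
++~~
+~~+
gen 2: ++~+
+~~~
++++
+~~~
gen 3: +~+~
+~+~
++++
+~~~
gen 4: ~~+~
~++~
~+++
+~~~
gen 5: ++~~
~~+~
~+++
+~~~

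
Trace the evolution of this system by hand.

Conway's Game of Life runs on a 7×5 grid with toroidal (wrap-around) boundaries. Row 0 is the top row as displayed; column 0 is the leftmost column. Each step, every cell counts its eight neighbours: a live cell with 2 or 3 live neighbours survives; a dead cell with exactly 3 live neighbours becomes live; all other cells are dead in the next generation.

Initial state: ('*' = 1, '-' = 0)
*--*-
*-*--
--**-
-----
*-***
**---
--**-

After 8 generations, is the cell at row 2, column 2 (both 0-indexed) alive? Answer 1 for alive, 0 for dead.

1

gen 0: *--*-
*-*--
--**-
-----
*-***
**---
--**-
gen 1: ---*-
--*--
-***-
-*---
*-***
*----
*-**-
gen 2: -*-**
-*---
-*-*-
-----
*-***
*----
-***-
gen 3: -*-**
-*-**
--*--
**---
**-**
*----
-*-*-
gen 4: -*---
-*--*
--***
---*-
--*--
---*-
-*-*-
gen 5: -*---
-*--*
*-*-*
----*
--**-
---*-
-----
gen 6: *----
-****
-*--*
***-*
--***
--**-
-----
gen 7: *****
-****
-----
-----
-----
--*-*
-----
gen 8: -----
-----
--**-
-----
-----
-----
-----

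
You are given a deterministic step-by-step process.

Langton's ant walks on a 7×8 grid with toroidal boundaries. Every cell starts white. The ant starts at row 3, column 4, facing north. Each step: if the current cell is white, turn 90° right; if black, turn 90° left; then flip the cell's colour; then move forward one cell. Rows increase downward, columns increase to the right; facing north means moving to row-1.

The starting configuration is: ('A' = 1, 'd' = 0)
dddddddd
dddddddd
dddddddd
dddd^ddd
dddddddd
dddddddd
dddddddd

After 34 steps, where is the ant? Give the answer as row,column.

step 0: dddddddd
dddddddd
dddddddd
dddd^ddd
dddddddd
dddddddd
dddddddd
step 1: dddddddd
dddddddd
dddddddd
ddddA>dd
dddddddd
dddddddd
dddddddd
step 2: dddddddd
dddddddd
dddddddd
ddddAAdd
dddddvdd
dddddddd
dddddddd
step 3: dddddddd
dddddddd
dddddddd
ddddAAdd
dddd<Add
dddddddd
dddddddd
step 4: dddddddd
dddddddd
dddddddd
dddd^Add
ddddAAdd
dddddddd
dddddddd
step 5: dddddddd
dddddddd
dddddddd
ddd<dAdd
ddddAAdd
dddddddd
dddddddd
step 6: dddddddd
dddddddd
ddd^dddd
dddAdAdd
ddddAAdd
dddddddd
dddddddd
step 7: dddddddd
dddddddd
dddA>ddd
dddAdAdd
ddddAAdd
dddddddd
dddddddd
step 8: dddddddd
dddddddd
dddAAddd
dddAvAdd
ddddAAdd
dddddddd
dddddddd
step 9: dddddddd
dddddddd
dddAAddd
ddd<AAdd
ddddAAdd
dddddddd
dddddddd
step 10: dddddddd
dddddddd
dddAAddd
ddddAAdd
dddvAAdd
dddddddd
dddddddd
step 11: dddddddd
dddddddd
dddAAddd
ddddAAdd
dd<AAAdd
dddddddd
dddddddd
step 12: dddddddd
dddddddd
dddAAddd
dd^dAAdd
ddAAAAdd
dddddddd
dddddddd
step 13: dddddddd
dddddddd
dddAAddd
ddA>AAdd
ddAAAAdd
dddddddd
dddddddd
step 14: dddddddd
dddddddd
dddAAddd
ddAAAAdd
ddAvAAdd
dddddddd
dddddddd
step 15: dddddddd
dddddddd
dddAAddd
ddAAAAdd
ddAd>Add
dddddddd
dddddddd
step 16: dddddddd
dddddddd
dddAAddd
ddAA^Add
ddAddAdd
dddddddd
dddddddd
step 17: dddddddd
dddddddd
dddAAddd
ddA<dAdd
ddAddAdd
dddddddd
dddddddd
step 18: dddddddd
dddddddd
dddAAddd
ddAddAdd
ddAvdAdd
dddddddd
dddddddd
step 19: dddddddd
dddddddd
dddAAddd
ddAddAdd
dd<AdAdd
dddddddd
dddddddd
step 20: dddddddd
dddddddd
dddAAddd
ddAddAdd
dddAdAdd
ddvddddd
dddddddd
step 21: dddddddd
dddddddd
dddAAddd
ddAddAdd
dddAdAdd
d<Addddd
dddddddd
step 22: dddddddd
dddddddd
dddAAddd
ddAddAdd
d^dAdAdd
dAAddddd
dddddddd
step 23: dddddddd
dddddddd
dddAAddd
ddAddAdd
dA>AdAdd
dAAddddd
dddddddd
step 24: dddddddd
dddddddd
dddAAddd
ddAddAdd
dAAAdAdd
dAvddddd
dddddddd
step 25: dddddddd
dddddddd
dddAAddd
ddAddAdd
dAAAdAdd
dAd>dddd
dddddddd
step 26: dddddddd
dddddddd
dddAAddd
ddAddAdd
dAAAdAdd
dAdAdddd
dddvdddd
step 27: dddddddd
dddddddd
dddAAddd
ddAddAdd
dAAAdAdd
dAdAdddd
dd<Adddd
step 28: dddddddd
dddddddd
dddAAddd
ddAddAdd
dAAAdAdd
dA^Adddd
ddAAdddd
step 29: dddddddd
dddddddd
dddAAddd
ddAddAdd
dAAAdAdd
dAA>dddd
ddAAdddd
step 30: dddddddd
dddddddd
dddAAddd
ddAddAdd
dAA^dAdd
dAAddddd
ddAAdddd
step 31: dddddddd
dddddddd
dddAAddd
ddAddAdd
dA<ddAdd
dAAddddd
ddAAdddd
step 32: dddddddd
dddddddd
dddAAddd
ddAddAdd
dAdddAdd
dAvddddd
ddAAdddd
step 33: dddddddd
dddddddd
dddAAddd
ddAddAdd
dAdddAdd
dAd>dddd
ddAAdddd
step 34: dddddddd
dddddddd
dddAAddd
ddAddAdd
dAdddAdd
dAdAdddd
ddAvdddd

6,3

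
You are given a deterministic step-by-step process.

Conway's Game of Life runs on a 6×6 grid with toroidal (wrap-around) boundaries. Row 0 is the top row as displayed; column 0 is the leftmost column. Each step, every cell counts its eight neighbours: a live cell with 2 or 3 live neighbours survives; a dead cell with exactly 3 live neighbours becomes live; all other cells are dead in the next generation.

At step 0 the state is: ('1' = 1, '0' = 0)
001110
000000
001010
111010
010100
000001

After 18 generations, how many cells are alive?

10

gen 0: 001110
000000
001010
111010
010100
000001
gen 1: 000110
001010
001001
100011
010111
000000
gen 2: 000110
001011
110000
011000
000100
001001
gen 3: 001000
111011
100101
111000
010100
001000
gen 4: 101001
001010
000100
000111
100100
011100
gen 5: 100011
011011
001001
001101
110001
000111
gen 6: 011000
011000
000001
001101
010000
010100
gen 7: 100100
111000
110110
101010
110110
110000
gen 8: 000001
000010
000010
000000
000110
000110
gen 9: 000101
000011
000000
000110
000110
000101
gen 10: 100101
000011
000101
000110
001001
001101
gen 11: 101100
000100
000101
001101
001001
011101
gen 12: 100000
000100
000100
101101
000001
000001
gen 13: 000000
000000
000100
101101
000001
100001
gen 14: 000000
000000
001110
101101
010000
100001
gen 15: 000000
000100
011011
100001
011010
100000
gen 16: 000000
001110
011111
000000
010000
010000
gen 17: 001100
010001
010001
110110
000000
000000
gen 18: 001000
010010
010001
111011
000000
000000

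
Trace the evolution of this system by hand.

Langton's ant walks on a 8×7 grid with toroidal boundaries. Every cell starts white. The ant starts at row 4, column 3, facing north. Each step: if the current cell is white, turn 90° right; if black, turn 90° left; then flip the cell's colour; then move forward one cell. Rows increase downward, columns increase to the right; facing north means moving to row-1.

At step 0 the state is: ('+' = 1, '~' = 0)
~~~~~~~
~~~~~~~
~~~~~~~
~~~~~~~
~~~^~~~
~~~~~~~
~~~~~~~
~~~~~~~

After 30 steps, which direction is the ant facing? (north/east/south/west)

[0] ~~~~~~~
~~~~~~~
~~~~~~~
~~~~~~~
~~~^~~~
~~~~~~~
~~~~~~~
~~~~~~~
[1] ~~~~~~~
~~~~~~~
~~~~~~~
~~~~~~~
~~~+>~~
~~~~~~~
~~~~~~~
~~~~~~~
[2] ~~~~~~~
~~~~~~~
~~~~~~~
~~~~~~~
~~~++~~
~~~~v~~
~~~~~~~
~~~~~~~
[3] ~~~~~~~
~~~~~~~
~~~~~~~
~~~~~~~
~~~++~~
~~~<+~~
~~~~~~~
~~~~~~~
[4] ~~~~~~~
~~~~~~~
~~~~~~~
~~~~~~~
~~~^+~~
~~~++~~
~~~~~~~
~~~~~~~
[5] ~~~~~~~
~~~~~~~
~~~~~~~
~~~~~~~
~~<~+~~
~~~++~~
~~~~~~~
~~~~~~~
[6] ~~~~~~~
~~~~~~~
~~~~~~~
~~^~~~~
~~+~+~~
~~~++~~
~~~~~~~
~~~~~~~
[7] ~~~~~~~
~~~~~~~
~~~~~~~
~~+>~~~
~~+~+~~
~~~++~~
~~~~~~~
~~~~~~~
[8] ~~~~~~~
~~~~~~~
~~~~~~~
~~++~~~
~~+v+~~
~~~++~~
~~~~~~~
~~~~~~~
[9] ~~~~~~~
~~~~~~~
~~~~~~~
~~++~~~
~~<++~~
~~~++~~
~~~~~~~
~~~~~~~
[10] ~~~~~~~
~~~~~~~
~~~~~~~
~~++~~~
~~~++~~
~~v++~~
~~~~~~~
~~~~~~~
[11] ~~~~~~~
~~~~~~~
~~~~~~~
~~++~~~
~~~++~~
~<+++~~
~~~~~~~
~~~~~~~
[12] ~~~~~~~
~~~~~~~
~~~~~~~
~~++~~~
~^~++~~
~++++~~
~~~~~~~
~~~~~~~
[13] ~~~~~~~
~~~~~~~
~~~~~~~
~~++~~~
~+>++~~
~++++~~
~~~~~~~
~~~~~~~
[14] ~~~~~~~
~~~~~~~
~~~~~~~
~~++~~~
~++++~~
~+v++~~
~~~~~~~
~~~~~~~
[15] ~~~~~~~
~~~~~~~
~~~~~~~
~~++~~~
~++++~~
~+~>+~~
~~~~~~~
~~~~~~~
[16] ~~~~~~~
~~~~~~~
~~~~~~~
~~++~~~
~++^+~~
~+~~+~~
~~~~~~~
~~~~~~~
[17] ~~~~~~~
~~~~~~~
~~~~~~~
~~++~~~
~+<~+~~
~+~~+~~
~~~~~~~
~~~~~~~
[18] ~~~~~~~
~~~~~~~
~~~~~~~
~~++~~~
~+~~+~~
~+v~+~~
~~~~~~~
~~~~~~~
[19] ~~~~~~~
~~~~~~~
~~~~~~~
~~++~~~
~+~~+~~
~<+~+~~
~~~~~~~
~~~~~~~
[20] ~~~~~~~
~~~~~~~
~~~~~~~
~~++~~~
~+~~+~~
~~+~+~~
~v~~~~~
~~~~~~~
[21] ~~~~~~~
~~~~~~~
~~~~~~~
~~++~~~
~+~~+~~
~~+~+~~
<+~~~~~
~~~~~~~
[22] ~~~~~~~
~~~~~~~
~~~~~~~
~~++~~~
~+~~+~~
^~+~+~~
++~~~~~
~~~~~~~
[23] ~~~~~~~
~~~~~~~
~~~~~~~
~~++~~~
~+~~+~~
+>+~+~~
++~~~~~
~~~~~~~
[24] ~~~~~~~
~~~~~~~
~~~~~~~
~~++~~~
~+~~+~~
+++~+~~
+v~~~~~
~~~~~~~
[25] ~~~~~~~
~~~~~~~
~~~~~~~
~~++~~~
~+~~+~~
+++~+~~
+~>~~~~
~~~~~~~
[26] ~~~~~~~
~~~~~~~
~~~~~~~
~~++~~~
~+~~+~~
+++~+~~
+~+~~~~
~~v~~~~
[27] ~~~~~~~
~~~~~~~
~~~~~~~
~~++~~~
~+~~+~~
+++~+~~
+~+~~~~
~<+~~~~
[28] ~~~~~~~
~~~~~~~
~~~~~~~
~~++~~~
~+~~+~~
+++~+~~
+^+~~~~
~++~~~~
[29] ~~~~~~~
~~~~~~~
~~~~~~~
~~++~~~
~+~~+~~
+++~+~~
++>~~~~
~++~~~~
[30] ~~~~~~~
~~~~~~~
~~~~~~~
~~++~~~
~+~~+~~
++^~+~~
++~~~~~
~++~~~~

north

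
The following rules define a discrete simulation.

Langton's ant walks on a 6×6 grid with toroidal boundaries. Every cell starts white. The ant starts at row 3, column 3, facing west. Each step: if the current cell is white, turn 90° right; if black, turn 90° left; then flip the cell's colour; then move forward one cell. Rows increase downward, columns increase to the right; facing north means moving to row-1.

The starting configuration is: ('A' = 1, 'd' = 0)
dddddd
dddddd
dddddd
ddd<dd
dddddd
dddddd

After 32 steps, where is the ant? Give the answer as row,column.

k=0  dddddd
dddddd
dddddd
ddd<dd
dddddd
dddddd
k=1  dddddd
dddddd
ddd^dd
dddAdd
dddddd
dddddd
k=2  dddddd
dddddd
dddA>d
dddAdd
dddddd
dddddd
k=3  dddddd
dddddd
dddAAd
dddAvd
dddddd
dddddd
k=4  dddddd
dddddd
dddAAd
ddd<Ad
dddddd
dddddd
k=5  dddddd
dddddd
dddAAd
ddddAd
dddvdd
dddddd
k=6  dddddd
dddddd
dddAAd
ddddAd
dd<Add
dddddd
k=7  dddddd
dddddd
dddAAd
dd^dAd
ddAAdd
dddddd
k=8  dddddd
dddddd
dddAAd
ddA>Ad
ddAAdd
dddddd
k=9  dddddd
dddddd
dddAAd
ddAAAd
ddAvdd
dddddd
k=10  dddddd
dddddd
dddAAd
ddAAAd
ddAd>d
dddddd
k=11  dddddd
dddddd
dddAAd
ddAAAd
ddAdAd
ddddvd
k=12  dddddd
dddddd
dddAAd
ddAAAd
ddAdAd
ddd<Ad
k=13  dddddd
dddddd
dddAAd
ddAAAd
ddA^Ad
dddAAd
k=14  dddddd
dddddd
dddAAd
ddAAAd
ddAA>d
dddAAd
k=15  dddddd
dddddd
dddAAd
ddAA^d
ddAAdd
dddAAd
k=16  dddddd
dddddd
dddAAd
ddA<dd
ddAAdd
dddAAd
k=17  dddddd
dddddd
dddAAd
ddAddd
ddAvdd
dddAAd
k=18  dddddd
dddddd
dddAAd
ddAddd
ddAd>d
dddAAd
k=19  dddddd
dddddd
dddAAd
ddAddd
ddAdAd
dddAvd
k=20  dddddd
dddddd
dddAAd
ddAddd
ddAdAd
dddAd>
k=21  dddddv
dddddd
dddAAd
ddAddd
ddAdAd
dddAdA
k=22  dddd<A
dddddd
dddAAd
ddAddd
ddAdAd
dddAdA
k=23  ddddAA
dddddd
dddAAd
ddAddd
ddAdAd
dddA^A
k=24  ddddAA
dddddd
dddAAd
ddAddd
ddAdAd
dddAA>
k=25  ddddAA
dddddd
dddAAd
ddAddd
ddAdA^
dddAAd
k=26  ddddAA
dddddd
dddAAd
ddAddd
>dAdAA
dddAAd
k=27  ddddAA
dddddd
dddAAd
ddAddd
AdAdAA
vddAAd
k=28  ddddAA
dddddd
dddAAd
ddAddd
AdAdAA
AddAA<
k=29  ddddAA
dddddd
dddAAd
ddAddd
AdAdA^
AddAAA
k=30  ddddAA
dddddd
dddAAd
ddAddd
AdAd<d
AddAAA
k=31  ddddAA
dddddd
dddAAd
ddAddd
AdAddd
AddAvA
k=32  ddddAA
dddddd
dddAAd
ddAddd
AdAddd
AddAd>

5,5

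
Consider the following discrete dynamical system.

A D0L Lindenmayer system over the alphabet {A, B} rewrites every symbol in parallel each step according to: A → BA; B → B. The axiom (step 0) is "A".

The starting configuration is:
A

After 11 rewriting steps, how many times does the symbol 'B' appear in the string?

11

0) A
1) BA
2) BBA
3) BBBA
4) BBBBA
5) BBBBBA
6) BBBBBBA
7) BBBBBBBA
8) BBBBBBBBA
9) BBBBBBBBBA
10) BBBBBBBBBBA
11) BBBBBBBBBBBA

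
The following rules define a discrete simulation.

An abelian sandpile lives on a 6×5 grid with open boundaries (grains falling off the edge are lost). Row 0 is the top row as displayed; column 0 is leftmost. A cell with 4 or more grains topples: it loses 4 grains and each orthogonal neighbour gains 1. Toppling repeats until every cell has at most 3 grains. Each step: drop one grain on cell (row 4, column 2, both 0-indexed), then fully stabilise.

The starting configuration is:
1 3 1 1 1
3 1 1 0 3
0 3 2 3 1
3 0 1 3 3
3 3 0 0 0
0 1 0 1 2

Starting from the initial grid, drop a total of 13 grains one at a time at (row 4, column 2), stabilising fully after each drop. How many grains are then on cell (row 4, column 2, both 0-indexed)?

k=0  1 3 1 1 1
3 1 1 0 3
0 3 2 3 1
3 0 1 3 3
3 3 0 0 0
0 1 0 1 2
k=1  1 3 1 1 1
3 1 1 0 3
0 3 2 3 1
3 0 1 3 3
3 3 1 0 0
0 1 0 1 2
k=2  1 3 1 1 1
3 1 1 0 3
0 3 2 3 1
3 0 1 3 3
3 3 2 0 0
0 1 0 1 2
k=3  1 3 1 1 1
3 1 1 0 3
0 3 2 3 1
3 0 1 3 3
3 3 3 0 0
0 1 0 1 2
k=4  1 3 1 1 1
3 1 1 0 3
1 3 2 3 1
0 2 2 3 3
1 1 1 1 0
1 2 1 1 2
k=5  1 3 1 1 1
3 1 1 0 3
1 3 2 3 1
0 2 2 3 3
1 1 2 1 0
1 2 1 1 2
k=6  1 3 1 1 1
3 1 1 0 3
1 3 2 3 1
0 2 2 3 3
1 1 3 1 0
1 2 1 1 2
k=7  1 3 1 1 1
3 1 1 0 3
1 3 2 3 1
0 2 3 3 3
1 2 0 2 0
1 2 2 1 2
k=8  1 3 1 1 1
3 1 1 0 3
1 3 2 3 1
0 2 3 3 3
1 2 1 2 0
1 2 2 1 2
k=9  1 3 1 1 1
3 1 1 0 3
1 3 2 3 1
0 2 3 3 3
1 2 2 2 0
1 2 2 1 2
k=10  1 3 1 1 1
3 1 1 0 3
1 3 2 3 1
0 2 3 3 3
1 2 3 2 0
1 2 2 1 2
k=11  1 3 1 1 1
3 2 2 1 3
2 1 1 1 3
1 1 3 3 0
2 0 3 0 2
1 3 3 2 2
k=12  1 3 1 1 1
3 2 2 1 3
2 1 2 2 3
1 2 1 0 1
2 2 2 2 2
2 0 1 3 2
k=13  1 3 1 1 1
3 2 2 1 3
2 1 2 2 3
1 2 1 0 1
2 2 3 2 2
2 0 1 3 2

3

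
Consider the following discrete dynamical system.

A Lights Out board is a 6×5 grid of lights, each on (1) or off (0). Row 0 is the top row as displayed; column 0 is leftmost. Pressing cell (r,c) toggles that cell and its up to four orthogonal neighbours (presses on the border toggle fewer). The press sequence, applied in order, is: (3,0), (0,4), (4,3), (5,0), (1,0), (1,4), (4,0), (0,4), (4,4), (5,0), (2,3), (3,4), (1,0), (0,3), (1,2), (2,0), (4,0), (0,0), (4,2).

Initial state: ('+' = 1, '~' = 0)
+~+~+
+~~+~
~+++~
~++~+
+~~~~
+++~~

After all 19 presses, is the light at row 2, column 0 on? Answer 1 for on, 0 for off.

step 0: +~+~+
+~~+~
~+++~
~++~+
+~~~~
+++~~
step 1: +~+~+
+~~+~
++++~
+~+~+
~~~~~
+++~~
step 2: +~++~
+~~++
++++~
+~+~+
~~~~~
+++~~
step 3: +~++~
+~~++
++++~
+~+++
~~+++
++++~
step 4: +~++~
+~~++
++++~
+~+++
+~+++
~~++~
step 5: ~~++~
~+~++
~+++~
+~+++
+~+++
~~++~
step 6: ~~+++
~+~~~
~++++
+~+++
+~+++
~~++~
step 7: ~~+++
~+~~~
~++++
~~+++
~++++
+~++~
step 8: ~~+~~
~+~~+
~++++
~~+++
~++++
+~++~
step 9: ~~+~~
~+~~+
~++++
~~++~
~++~~
+~+++
step 10: ~~+~~
~+~~+
~++++
~~++~
+++~~
~++++
step 11: ~~+~~
~+~++
~+~~~
~~+~~
+++~~
~++++
step 12: ~~+~~
~+~++
~+~~+
~~+++
+++~+
~++++
step 13: +~+~~
+~~++
++~~+
~~+++
+++~+
~++++
step 14: +~~++
+~~~+
++~~+
~~+++
+++~+
~++++
step 15: +~+++
+++++
+++~+
~~+++
+++~+
~++++
step 16: +~+++
~++++
~~+~+
+~+++
+++~+
~++++
step 17: +~+++
~++++
~~+~+
~~+++
~~+~+
+++++
step 18: ~++++
+++++
~~+~+
~~+++
~~+~+
+++++
step 19: ~++++
+++++
~~+~+
~~~++
~+~++
++~++

0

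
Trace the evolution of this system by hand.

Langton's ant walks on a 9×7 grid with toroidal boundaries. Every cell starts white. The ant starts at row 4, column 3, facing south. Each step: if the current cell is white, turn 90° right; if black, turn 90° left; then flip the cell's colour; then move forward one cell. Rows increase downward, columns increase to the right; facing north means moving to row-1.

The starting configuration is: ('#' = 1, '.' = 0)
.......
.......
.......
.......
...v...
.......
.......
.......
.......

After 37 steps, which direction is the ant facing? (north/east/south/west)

[0] .......
.......
.......
.......
...v...
.......
.......
.......
.......
[1] .......
.......
.......
.......
..<#...
.......
.......
.......
.......
[2] .......
.......
.......
..^....
..##...
.......
.......
.......
.......
[3] .......
.......
.......
..#>...
..##...
.......
.......
.......
.......
[4] .......
.......
.......
..##...
..#v...
.......
.......
.......
.......
[5] .......
.......
.......
..##...
..#.>..
.......
.......
.......
.......
[6] .......
.......
.......
..##...
..#.#..
....v..
.......
.......
.......
[7] .......
.......
.......
..##...
..#.#..
...<#..
.......
.......
.......
[8] .......
.......
.......
..##...
..#^#..
...##..
.......
.......
.......
[9] .......
.......
.......
..##...
..##>..
...##..
.......
.......
.......
[10] .......
.......
.......
..##^..
..##...
...##..
.......
.......
.......
[11] .......
.......
.......
..###>.
..##...
...##..
.......
.......
.......
[12] .......
.......
.......
..####.
..##.v.
...##..
.......
.......
.......
[13] .......
.......
.......
..####.
..##<#.
...##..
.......
.......
.......
[14] .......
.......
.......
..##^#.
..####.
...##..
.......
.......
.......
[15] .......
.......
.......
..#<.#.
..####.
...##..
.......
.......
.......
[16] .......
.......
.......
..#..#.
..#v##.
...##..
.......
.......
.......
[17] .......
.......
.......
..#..#.
..#.>#.
...##..
.......
.......
.......
[18] .......
.......
.......
..#.^#.
..#..#.
...##..
.......
.......
.......
[19] .......
.......
.......
..#.#>.
..#..#.
...##..
.......
.......
.......
[20] .......
.......
.....^.
..#.#..
..#..#.
...##..
.......
.......
.......
[21] .......
.......
.....#>
..#.#..
..#..#.
...##..
.......
.......
.......
[22] .......
.......
.....##
..#.#.v
..#..#.
...##..
.......
.......
.......
[23] .......
.......
.....##
..#.#<#
..#..#.
...##..
.......
.......
.......
[24] .......
.......
.....^#
..#.###
..#..#.
...##..
.......
.......
.......
[25] .......
.......
....<.#
..#.###
..#..#.
...##..
.......
.......
.......
[26] .......
....^..
....#.#
..#.###
..#..#.
...##..
.......
.......
.......
[27] .......
....#>.
....#.#
..#.###
..#..#.
...##..
.......
.......
.......
[28] .......
....##.
....#v#
..#.###
..#..#.
...##..
.......
.......
.......
[29] .......
....##.
....<##
..#.###
..#..#.
...##..
.......
.......
.......
[30] .......
....##.
.....##
..#.v##
..#..#.
...##..
.......
.......
.......
[31] .......
....##.
.....##
..#..>#
..#..#.
...##..
.......
.......
.......
[32] .......
....##.
.....^#
..#...#
..#..#.
...##..
.......
.......
.......
[33] .......
....##.
....<.#
..#...#
..#..#.
...##..
.......
.......
.......
[34] .......
....^#.
....#.#
..#...#
..#..#.
...##..
.......
.......
.......
[35] .......
...<.#.
....#.#
..#...#
..#..#.
...##..
.......
.......
.......
[36] ...^...
...#.#.
....#.#
..#...#
..#..#.
...##..
.......
.......
.......
[37] ...#>..
...#.#.
....#.#
..#...#
..#..#.
...##..
.......
.......
.......

east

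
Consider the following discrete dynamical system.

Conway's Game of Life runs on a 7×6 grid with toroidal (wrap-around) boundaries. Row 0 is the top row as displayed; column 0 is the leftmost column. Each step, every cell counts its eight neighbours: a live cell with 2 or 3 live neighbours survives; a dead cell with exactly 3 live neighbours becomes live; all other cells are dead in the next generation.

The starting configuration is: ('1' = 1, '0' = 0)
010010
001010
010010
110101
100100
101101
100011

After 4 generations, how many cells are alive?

16

step 0: 010010
001010
010010
110101
100100
101101
100011
step 1: 110010
011011
010010
010101
000100
001100
001000
step 2: 100010
001010
010000
100100
000100
001100
001000
step 3: 010001
010101
011100
001000
000110
001100
011000
step 4: 010010
010100
110110
010010
000010
010010
110100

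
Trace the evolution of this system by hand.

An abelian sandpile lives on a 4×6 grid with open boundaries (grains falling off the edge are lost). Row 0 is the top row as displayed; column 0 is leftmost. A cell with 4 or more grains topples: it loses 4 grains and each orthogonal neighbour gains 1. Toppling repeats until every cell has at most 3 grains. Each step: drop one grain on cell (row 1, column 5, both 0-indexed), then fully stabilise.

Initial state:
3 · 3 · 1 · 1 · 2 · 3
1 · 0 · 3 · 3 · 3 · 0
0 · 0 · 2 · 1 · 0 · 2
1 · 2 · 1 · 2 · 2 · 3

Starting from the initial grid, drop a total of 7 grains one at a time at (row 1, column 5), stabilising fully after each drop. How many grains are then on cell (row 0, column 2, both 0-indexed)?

2

k=0  3 · 3 · 1 · 1 · 2 · 3
1 · 0 · 3 · 3 · 3 · 0
0 · 0 · 2 · 1 · 0 · 2
1 · 2 · 1 · 2 · 2 · 3
k=1  3 · 3 · 1 · 1 · 2 · 3
1 · 0 · 3 · 3 · 3 · 1
0 · 0 · 2 · 1 · 0 · 2
1 · 2 · 1 · 2 · 2 · 3
k=2  3 · 3 · 1 · 1 · 2 · 3
1 · 0 · 3 · 3 · 3 · 2
0 · 0 · 2 · 1 · 0 · 2
1 · 2 · 1 · 2 · 2 · 3
k=3  3 · 3 · 1 · 1 · 2 · 3
1 · 0 · 3 · 3 · 3 · 3
0 · 0 · 2 · 1 · 0 · 2
1 · 2 · 1 · 2 · 2 · 3
k=4  3 · 3 · 2 · 3 · 0 · 1
1 · 1 · 0 · 1 · 2 · 2
0 · 0 · 3 · 2 · 1 · 3
1 · 2 · 1 · 2 · 2 · 3
k=5  3 · 3 · 2 · 3 · 0 · 1
1 · 1 · 0 · 1 · 2 · 3
0 · 0 · 3 · 2 · 1 · 3
1 · 2 · 1 · 2 · 2 · 3
k=6  3 · 3 · 2 · 3 · 0 · 2
1 · 1 · 0 · 1 · 3 · 1
0 · 0 · 3 · 2 · 2 · 1
1 · 2 · 1 · 2 · 3 · 0
k=7  3 · 3 · 2 · 3 · 0 · 2
1 · 1 · 0 · 1 · 3 · 2
0 · 0 · 3 · 2 · 2 · 1
1 · 2 · 1 · 2 · 3 · 0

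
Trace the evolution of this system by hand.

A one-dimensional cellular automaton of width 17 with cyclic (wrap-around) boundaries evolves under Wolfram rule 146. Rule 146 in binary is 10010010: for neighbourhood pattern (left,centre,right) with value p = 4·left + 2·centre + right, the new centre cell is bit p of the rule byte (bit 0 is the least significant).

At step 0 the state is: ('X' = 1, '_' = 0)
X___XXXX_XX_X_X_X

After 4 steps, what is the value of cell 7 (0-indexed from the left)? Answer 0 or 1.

0

gen 0: X___XXXX_XX_X_X_X
gen 1: _X_X_XX__________
gen 2: X______X_________
gen 3: _X____X_X_______X
gen 4: __X__X___X_____X_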